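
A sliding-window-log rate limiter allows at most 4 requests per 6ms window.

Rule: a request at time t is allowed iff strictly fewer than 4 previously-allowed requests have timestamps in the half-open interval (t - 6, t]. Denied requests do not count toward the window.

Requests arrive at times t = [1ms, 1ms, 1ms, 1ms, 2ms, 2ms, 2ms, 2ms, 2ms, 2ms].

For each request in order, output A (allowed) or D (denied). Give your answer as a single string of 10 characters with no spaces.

Answer: AAAADDDDDD

Derivation:
Tracking allowed requests in the window:
  req#1 t=1ms: ALLOW
  req#2 t=1ms: ALLOW
  req#3 t=1ms: ALLOW
  req#4 t=1ms: ALLOW
  req#5 t=2ms: DENY
  req#6 t=2ms: DENY
  req#7 t=2ms: DENY
  req#8 t=2ms: DENY
  req#9 t=2ms: DENY
  req#10 t=2ms: DENY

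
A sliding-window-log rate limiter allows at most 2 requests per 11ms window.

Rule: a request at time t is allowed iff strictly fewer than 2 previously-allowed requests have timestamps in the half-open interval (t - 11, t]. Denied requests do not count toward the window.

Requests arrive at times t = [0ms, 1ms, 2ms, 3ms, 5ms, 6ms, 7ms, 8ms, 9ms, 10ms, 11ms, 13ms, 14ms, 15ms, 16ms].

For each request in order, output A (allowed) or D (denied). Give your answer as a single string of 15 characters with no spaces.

Answer: AADDDDDDDDAADDD

Derivation:
Tracking allowed requests in the window:
  req#1 t=0ms: ALLOW
  req#2 t=1ms: ALLOW
  req#3 t=2ms: DENY
  req#4 t=3ms: DENY
  req#5 t=5ms: DENY
  req#6 t=6ms: DENY
  req#7 t=7ms: DENY
  req#8 t=8ms: DENY
  req#9 t=9ms: DENY
  req#10 t=10ms: DENY
  req#11 t=11ms: ALLOW
  req#12 t=13ms: ALLOW
  req#13 t=14ms: DENY
  req#14 t=15ms: DENY
  req#15 t=16ms: DENY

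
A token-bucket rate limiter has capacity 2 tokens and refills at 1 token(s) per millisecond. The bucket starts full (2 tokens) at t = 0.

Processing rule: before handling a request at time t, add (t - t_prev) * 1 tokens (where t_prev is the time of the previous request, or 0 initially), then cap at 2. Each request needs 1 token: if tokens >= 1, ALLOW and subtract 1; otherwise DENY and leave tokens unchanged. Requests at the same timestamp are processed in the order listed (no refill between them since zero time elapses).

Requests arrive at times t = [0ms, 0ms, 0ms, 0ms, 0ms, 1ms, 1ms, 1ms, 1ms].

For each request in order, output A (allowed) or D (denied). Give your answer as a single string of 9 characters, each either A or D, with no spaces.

Answer: AADDDADDD

Derivation:
Simulating step by step:
  req#1 t=0ms: ALLOW
  req#2 t=0ms: ALLOW
  req#3 t=0ms: DENY
  req#4 t=0ms: DENY
  req#5 t=0ms: DENY
  req#6 t=1ms: ALLOW
  req#7 t=1ms: DENY
  req#8 t=1ms: DENY
  req#9 t=1ms: DENY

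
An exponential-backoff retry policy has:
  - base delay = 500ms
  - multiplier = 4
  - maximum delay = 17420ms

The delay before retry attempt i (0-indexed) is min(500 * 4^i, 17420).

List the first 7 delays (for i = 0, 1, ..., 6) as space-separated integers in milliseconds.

Answer: 500 2000 8000 17420 17420 17420 17420

Derivation:
Computing each delay:
  i=0: min(500*4^0, 17420) = 500
  i=1: min(500*4^1, 17420) = 2000
  i=2: min(500*4^2, 17420) = 8000
  i=3: min(500*4^3, 17420) = 17420
  i=4: min(500*4^4, 17420) = 17420
  i=5: min(500*4^5, 17420) = 17420
  i=6: min(500*4^6, 17420) = 17420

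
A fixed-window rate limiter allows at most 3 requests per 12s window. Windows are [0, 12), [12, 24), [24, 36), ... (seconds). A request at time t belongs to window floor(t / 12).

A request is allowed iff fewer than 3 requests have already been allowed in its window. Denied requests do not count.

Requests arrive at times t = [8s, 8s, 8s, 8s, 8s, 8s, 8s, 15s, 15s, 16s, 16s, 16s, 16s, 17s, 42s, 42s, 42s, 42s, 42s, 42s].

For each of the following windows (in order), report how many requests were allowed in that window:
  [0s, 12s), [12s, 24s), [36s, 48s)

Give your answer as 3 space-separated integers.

Answer: 3 3 3

Derivation:
Processing requests:
  req#1 t=8s (window 0): ALLOW
  req#2 t=8s (window 0): ALLOW
  req#3 t=8s (window 0): ALLOW
  req#4 t=8s (window 0): DENY
  req#5 t=8s (window 0): DENY
  req#6 t=8s (window 0): DENY
  req#7 t=8s (window 0): DENY
  req#8 t=15s (window 1): ALLOW
  req#9 t=15s (window 1): ALLOW
  req#10 t=16s (window 1): ALLOW
  req#11 t=16s (window 1): DENY
  req#12 t=16s (window 1): DENY
  req#13 t=16s (window 1): DENY
  req#14 t=17s (window 1): DENY
  req#15 t=42s (window 3): ALLOW
  req#16 t=42s (window 3): ALLOW
  req#17 t=42s (window 3): ALLOW
  req#18 t=42s (window 3): DENY
  req#19 t=42s (window 3): DENY
  req#20 t=42s (window 3): DENY

Allowed counts by window: 3 3 3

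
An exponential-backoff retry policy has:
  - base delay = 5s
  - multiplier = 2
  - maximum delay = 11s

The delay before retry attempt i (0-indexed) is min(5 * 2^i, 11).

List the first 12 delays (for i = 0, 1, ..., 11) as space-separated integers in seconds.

Answer: 5 10 11 11 11 11 11 11 11 11 11 11

Derivation:
Computing each delay:
  i=0: min(5*2^0, 11) = 5
  i=1: min(5*2^1, 11) = 10
  i=2: min(5*2^2, 11) = 11
  i=3: min(5*2^3, 11) = 11
  i=4: min(5*2^4, 11) = 11
  i=5: min(5*2^5, 11) = 11
  i=6: min(5*2^6, 11) = 11
  i=7: min(5*2^7, 11) = 11
  i=8: min(5*2^8, 11) = 11
  i=9: min(5*2^9, 11) = 11
  i=10: min(5*2^10, 11) = 11
  i=11: min(5*2^11, 11) = 11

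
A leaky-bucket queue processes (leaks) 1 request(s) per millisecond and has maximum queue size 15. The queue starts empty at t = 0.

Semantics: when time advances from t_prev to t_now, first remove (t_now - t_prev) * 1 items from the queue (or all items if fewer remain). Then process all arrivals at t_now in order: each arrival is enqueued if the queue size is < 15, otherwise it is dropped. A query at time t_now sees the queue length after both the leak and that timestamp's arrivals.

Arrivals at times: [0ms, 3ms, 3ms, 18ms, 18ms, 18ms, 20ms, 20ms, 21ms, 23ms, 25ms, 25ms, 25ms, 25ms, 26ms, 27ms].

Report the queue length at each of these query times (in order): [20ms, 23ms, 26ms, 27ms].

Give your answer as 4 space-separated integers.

Answer: 3 2 4 4

Derivation:
Queue lengths at query times:
  query t=20ms: backlog = 3
  query t=23ms: backlog = 2
  query t=26ms: backlog = 4
  query t=27ms: backlog = 4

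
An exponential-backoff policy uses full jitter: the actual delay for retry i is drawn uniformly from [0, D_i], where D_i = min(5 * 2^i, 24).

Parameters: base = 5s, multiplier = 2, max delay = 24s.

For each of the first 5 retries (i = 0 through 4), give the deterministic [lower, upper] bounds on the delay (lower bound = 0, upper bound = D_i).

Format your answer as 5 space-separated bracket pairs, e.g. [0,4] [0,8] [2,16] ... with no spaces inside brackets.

Answer: [0,5] [0,10] [0,20] [0,24] [0,24]

Derivation:
Computing bounds per retry:
  i=0: D_i=min(5*2^0,24)=5, bounds=[0,5]
  i=1: D_i=min(5*2^1,24)=10, bounds=[0,10]
  i=2: D_i=min(5*2^2,24)=20, bounds=[0,20]
  i=3: D_i=min(5*2^3,24)=24, bounds=[0,24]
  i=4: D_i=min(5*2^4,24)=24, bounds=[0,24]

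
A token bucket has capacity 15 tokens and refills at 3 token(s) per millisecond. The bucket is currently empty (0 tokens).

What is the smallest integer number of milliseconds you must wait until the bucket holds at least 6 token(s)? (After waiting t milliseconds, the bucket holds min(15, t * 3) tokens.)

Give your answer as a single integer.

Answer: 2

Derivation:
Need t * 3 >= 6, so t >= 6/3.
Smallest integer t = ceil(6/3) = 2.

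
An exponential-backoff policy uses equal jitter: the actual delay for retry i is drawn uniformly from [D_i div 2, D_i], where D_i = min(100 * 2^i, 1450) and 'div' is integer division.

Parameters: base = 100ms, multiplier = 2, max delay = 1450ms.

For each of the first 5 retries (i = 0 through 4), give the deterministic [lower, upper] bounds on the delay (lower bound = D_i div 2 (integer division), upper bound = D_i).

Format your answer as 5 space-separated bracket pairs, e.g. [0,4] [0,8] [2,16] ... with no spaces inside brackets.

Answer: [50,100] [100,200] [200,400] [400,800] [725,1450]

Derivation:
Computing bounds per retry:
  i=0: D_i=min(100*2^0,1450)=100, bounds=[50,100]
  i=1: D_i=min(100*2^1,1450)=200, bounds=[100,200]
  i=2: D_i=min(100*2^2,1450)=400, bounds=[200,400]
  i=3: D_i=min(100*2^3,1450)=800, bounds=[400,800]
  i=4: D_i=min(100*2^4,1450)=1450, bounds=[725,1450]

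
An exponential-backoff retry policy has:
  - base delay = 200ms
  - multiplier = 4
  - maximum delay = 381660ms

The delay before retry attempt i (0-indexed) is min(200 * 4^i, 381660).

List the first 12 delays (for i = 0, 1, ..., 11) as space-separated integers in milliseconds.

Computing each delay:
  i=0: min(200*4^0, 381660) = 200
  i=1: min(200*4^1, 381660) = 800
  i=2: min(200*4^2, 381660) = 3200
  i=3: min(200*4^3, 381660) = 12800
  i=4: min(200*4^4, 381660) = 51200
  i=5: min(200*4^5, 381660) = 204800
  i=6: min(200*4^6, 381660) = 381660
  i=7: min(200*4^7, 381660) = 381660
  i=8: min(200*4^8, 381660) = 381660
  i=9: min(200*4^9, 381660) = 381660
  i=10: min(200*4^10, 381660) = 381660
  i=11: min(200*4^11, 381660) = 381660

Answer: 200 800 3200 12800 51200 204800 381660 381660 381660 381660 381660 381660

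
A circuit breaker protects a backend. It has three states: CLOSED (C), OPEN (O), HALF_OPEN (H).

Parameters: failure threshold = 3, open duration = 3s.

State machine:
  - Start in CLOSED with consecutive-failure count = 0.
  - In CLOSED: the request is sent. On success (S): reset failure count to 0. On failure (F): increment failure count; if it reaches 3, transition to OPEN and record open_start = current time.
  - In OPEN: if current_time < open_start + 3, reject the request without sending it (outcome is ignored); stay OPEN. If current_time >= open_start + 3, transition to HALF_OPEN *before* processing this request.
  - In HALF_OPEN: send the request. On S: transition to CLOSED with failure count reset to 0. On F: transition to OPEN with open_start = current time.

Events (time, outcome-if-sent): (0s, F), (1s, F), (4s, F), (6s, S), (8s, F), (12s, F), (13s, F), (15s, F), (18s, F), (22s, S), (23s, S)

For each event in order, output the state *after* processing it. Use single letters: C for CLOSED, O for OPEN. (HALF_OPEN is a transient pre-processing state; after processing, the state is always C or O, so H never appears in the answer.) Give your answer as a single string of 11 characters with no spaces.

Answer: CCOOOOOOOCC

Derivation:
State after each event:
  event#1 t=0s outcome=F: state=CLOSED
  event#2 t=1s outcome=F: state=CLOSED
  event#3 t=4s outcome=F: state=OPEN
  event#4 t=6s outcome=S: state=OPEN
  event#5 t=8s outcome=F: state=OPEN
  event#6 t=12s outcome=F: state=OPEN
  event#7 t=13s outcome=F: state=OPEN
  event#8 t=15s outcome=F: state=OPEN
  event#9 t=18s outcome=F: state=OPEN
  event#10 t=22s outcome=S: state=CLOSED
  event#11 t=23s outcome=S: state=CLOSED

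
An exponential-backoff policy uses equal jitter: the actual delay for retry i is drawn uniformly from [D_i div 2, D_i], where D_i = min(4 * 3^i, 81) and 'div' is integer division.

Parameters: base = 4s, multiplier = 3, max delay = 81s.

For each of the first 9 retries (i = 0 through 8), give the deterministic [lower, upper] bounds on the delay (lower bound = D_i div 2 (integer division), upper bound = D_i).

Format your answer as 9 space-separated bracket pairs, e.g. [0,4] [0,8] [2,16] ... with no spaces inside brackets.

Computing bounds per retry:
  i=0: D_i=min(4*3^0,81)=4, bounds=[2,4]
  i=1: D_i=min(4*3^1,81)=12, bounds=[6,12]
  i=2: D_i=min(4*3^2,81)=36, bounds=[18,36]
  i=3: D_i=min(4*3^3,81)=81, bounds=[40,81]
  i=4: D_i=min(4*3^4,81)=81, bounds=[40,81]
  i=5: D_i=min(4*3^5,81)=81, bounds=[40,81]
  i=6: D_i=min(4*3^6,81)=81, bounds=[40,81]
  i=7: D_i=min(4*3^7,81)=81, bounds=[40,81]
  i=8: D_i=min(4*3^8,81)=81, bounds=[40,81]

Answer: [2,4] [6,12] [18,36] [40,81] [40,81] [40,81] [40,81] [40,81] [40,81]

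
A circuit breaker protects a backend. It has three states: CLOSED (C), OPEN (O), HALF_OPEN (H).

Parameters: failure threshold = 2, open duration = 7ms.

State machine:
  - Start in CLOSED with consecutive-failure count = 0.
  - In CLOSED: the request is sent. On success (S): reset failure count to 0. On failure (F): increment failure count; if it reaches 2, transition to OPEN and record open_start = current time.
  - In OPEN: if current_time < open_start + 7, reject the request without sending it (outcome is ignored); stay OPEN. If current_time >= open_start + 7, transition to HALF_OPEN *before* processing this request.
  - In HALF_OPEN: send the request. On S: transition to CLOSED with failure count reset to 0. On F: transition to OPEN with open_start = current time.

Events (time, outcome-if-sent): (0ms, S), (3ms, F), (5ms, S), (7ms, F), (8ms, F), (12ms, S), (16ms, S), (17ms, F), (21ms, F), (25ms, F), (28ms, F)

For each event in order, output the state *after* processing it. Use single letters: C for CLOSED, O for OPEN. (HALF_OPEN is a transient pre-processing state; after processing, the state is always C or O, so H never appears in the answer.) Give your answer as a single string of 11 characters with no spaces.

Answer: CCCCOOCCOOO

Derivation:
State after each event:
  event#1 t=0ms outcome=S: state=CLOSED
  event#2 t=3ms outcome=F: state=CLOSED
  event#3 t=5ms outcome=S: state=CLOSED
  event#4 t=7ms outcome=F: state=CLOSED
  event#5 t=8ms outcome=F: state=OPEN
  event#6 t=12ms outcome=S: state=OPEN
  event#7 t=16ms outcome=S: state=CLOSED
  event#8 t=17ms outcome=F: state=CLOSED
  event#9 t=21ms outcome=F: state=OPEN
  event#10 t=25ms outcome=F: state=OPEN
  event#11 t=28ms outcome=F: state=OPEN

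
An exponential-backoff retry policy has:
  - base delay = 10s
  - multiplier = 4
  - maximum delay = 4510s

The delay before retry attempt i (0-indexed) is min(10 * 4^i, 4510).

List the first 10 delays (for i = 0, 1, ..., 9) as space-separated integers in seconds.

Computing each delay:
  i=0: min(10*4^0, 4510) = 10
  i=1: min(10*4^1, 4510) = 40
  i=2: min(10*4^2, 4510) = 160
  i=3: min(10*4^3, 4510) = 640
  i=4: min(10*4^4, 4510) = 2560
  i=5: min(10*4^5, 4510) = 4510
  i=6: min(10*4^6, 4510) = 4510
  i=7: min(10*4^7, 4510) = 4510
  i=8: min(10*4^8, 4510) = 4510
  i=9: min(10*4^9, 4510) = 4510

Answer: 10 40 160 640 2560 4510 4510 4510 4510 4510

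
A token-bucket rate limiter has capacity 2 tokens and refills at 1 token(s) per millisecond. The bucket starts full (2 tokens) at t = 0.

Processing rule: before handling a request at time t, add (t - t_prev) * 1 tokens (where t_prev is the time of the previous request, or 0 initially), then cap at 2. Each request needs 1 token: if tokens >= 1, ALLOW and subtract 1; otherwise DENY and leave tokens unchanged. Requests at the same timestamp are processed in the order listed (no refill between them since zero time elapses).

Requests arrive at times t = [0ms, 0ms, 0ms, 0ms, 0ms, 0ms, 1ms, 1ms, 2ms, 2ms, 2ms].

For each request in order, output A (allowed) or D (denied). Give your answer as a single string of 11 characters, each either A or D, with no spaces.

Simulating step by step:
  req#1 t=0ms: ALLOW
  req#2 t=0ms: ALLOW
  req#3 t=0ms: DENY
  req#4 t=0ms: DENY
  req#5 t=0ms: DENY
  req#6 t=0ms: DENY
  req#7 t=1ms: ALLOW
  req#8 t=1ms: DENY
  req#9 t=2ms: ALLOW
  req#10 t=2ms: DENY
  req#11 t=2ms: DENY

Answer: AADDDDADADD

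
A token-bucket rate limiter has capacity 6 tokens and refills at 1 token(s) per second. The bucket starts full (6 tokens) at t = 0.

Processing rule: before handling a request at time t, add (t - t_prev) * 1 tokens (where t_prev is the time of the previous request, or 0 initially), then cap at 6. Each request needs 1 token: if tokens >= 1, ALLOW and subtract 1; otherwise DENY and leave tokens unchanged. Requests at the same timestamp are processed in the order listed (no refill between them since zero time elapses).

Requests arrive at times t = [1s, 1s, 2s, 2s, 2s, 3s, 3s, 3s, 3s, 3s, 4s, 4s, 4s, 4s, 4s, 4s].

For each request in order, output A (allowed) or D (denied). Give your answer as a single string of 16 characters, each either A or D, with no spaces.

Answer: AAAAAAAADDADDDDD

Derivation:
Simulating step by step:
  req#1 t=1s: ALLOW
  req#2 t=1s: ALLOW
  req#3 t=2s: ALLOW
  req#4 t=2s: ALLOW
  req#5 t=2s: ALLOW
  req#6 t=3s: ALLOW
  req#7 t=3s: ALLOW
  req#8 t=3s: ALLOW
  req#9 t=3s: DENY
  req#10 t=3s: DENY
  req#11 t=4s: ALLOW
  req#12 t=4s: DENY
  req#13 t=4s: DENY
  req#14 t=4s: DENY
  req#15 t=4s: DENY
  req#16 t=4s: DENY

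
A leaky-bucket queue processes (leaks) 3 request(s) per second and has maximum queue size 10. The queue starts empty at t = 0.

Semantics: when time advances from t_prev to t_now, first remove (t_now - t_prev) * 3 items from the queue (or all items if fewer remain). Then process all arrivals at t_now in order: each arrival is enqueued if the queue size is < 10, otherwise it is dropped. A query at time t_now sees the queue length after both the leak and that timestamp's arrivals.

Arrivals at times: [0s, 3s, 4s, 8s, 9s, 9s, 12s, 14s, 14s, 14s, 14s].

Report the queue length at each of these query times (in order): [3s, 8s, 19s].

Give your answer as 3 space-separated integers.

Answer: 1 1 0

Derivation:
Queue lengths at query times:
  query t=3s: backlog = 1
  query t=8s: backlog = 1
  query t=19s: backlog = 0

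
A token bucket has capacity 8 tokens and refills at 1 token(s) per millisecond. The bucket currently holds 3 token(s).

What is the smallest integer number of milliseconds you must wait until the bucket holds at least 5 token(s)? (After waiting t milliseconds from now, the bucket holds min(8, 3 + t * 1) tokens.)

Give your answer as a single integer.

Answer: 2

Derivation:
Need 3 + t * 1 >= 5, so t >= 2/1.
Smallest integer t = ceil(2/1) = 2.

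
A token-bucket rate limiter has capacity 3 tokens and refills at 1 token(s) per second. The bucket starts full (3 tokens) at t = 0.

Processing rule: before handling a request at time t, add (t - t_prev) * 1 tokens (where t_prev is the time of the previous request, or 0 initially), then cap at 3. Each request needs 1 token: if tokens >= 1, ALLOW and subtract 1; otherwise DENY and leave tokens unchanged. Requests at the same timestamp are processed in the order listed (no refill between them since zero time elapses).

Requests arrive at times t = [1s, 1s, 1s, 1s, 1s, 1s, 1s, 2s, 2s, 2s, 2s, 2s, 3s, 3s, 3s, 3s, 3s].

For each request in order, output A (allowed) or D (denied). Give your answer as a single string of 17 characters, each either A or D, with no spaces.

Answer: AAADDDDADDDDADDDD

Derivation:
Simulating step by step:
  req#1 t=1s: ALLOW
  req#2 t=1s: ALLOW
  req#3 t=1s: ALLOW
  req#4 t=1s: DENY
  req#5 t=1s: DENY
  req#6 t=1s: DENY
  req#7 t=1s: DENY
  req#8 t=2s: ALLOW
  req#9 t=2s: DENY
  req#10 t=2s: DENY
  req#11 t=2s: DENY
  req#12 t=2s: DENY
  req#13 t=3s: ALLOW
  req#14 t=3s: DENY
  req#15 t=3s: DENY
  req#16 t=3s: DENY
  req#17 t=3s: DENY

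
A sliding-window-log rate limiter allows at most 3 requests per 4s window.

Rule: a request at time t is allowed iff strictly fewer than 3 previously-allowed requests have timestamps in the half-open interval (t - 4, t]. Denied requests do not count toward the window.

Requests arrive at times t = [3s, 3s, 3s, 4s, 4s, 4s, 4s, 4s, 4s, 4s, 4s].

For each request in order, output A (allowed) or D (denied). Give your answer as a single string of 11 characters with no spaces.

Answer: AAADDDDDDDD

Derivation:
Tracking allowed requests in the window:
  req#1 t=3s: ALLOW
  req#2 t=3s: ALLOW
  req#3 t=3s: ALLOW
  req#4 t=4s: DENY
  req#5 t=4s: DENY
  req#6 t=4s: DENY
  req#7 t=4s: DENY
  req#8 t=4s: DENY
  req#9 t=4s: DENY
  req#10 t=4s: DENY
  req#11 t=4s: DENY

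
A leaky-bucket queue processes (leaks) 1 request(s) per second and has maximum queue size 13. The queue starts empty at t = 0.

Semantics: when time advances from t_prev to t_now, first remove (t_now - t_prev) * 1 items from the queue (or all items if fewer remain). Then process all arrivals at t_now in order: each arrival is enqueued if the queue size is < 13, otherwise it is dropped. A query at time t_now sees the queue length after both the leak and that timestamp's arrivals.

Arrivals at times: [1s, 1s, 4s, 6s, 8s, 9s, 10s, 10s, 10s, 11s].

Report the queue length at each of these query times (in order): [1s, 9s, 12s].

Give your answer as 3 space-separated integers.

Answer: 2 1 2

Derivation:
Queue lengths at query times:
  query t=1s: backlog = 2
  query t=9s: backlog = 1
  query t=12s: backlog = 2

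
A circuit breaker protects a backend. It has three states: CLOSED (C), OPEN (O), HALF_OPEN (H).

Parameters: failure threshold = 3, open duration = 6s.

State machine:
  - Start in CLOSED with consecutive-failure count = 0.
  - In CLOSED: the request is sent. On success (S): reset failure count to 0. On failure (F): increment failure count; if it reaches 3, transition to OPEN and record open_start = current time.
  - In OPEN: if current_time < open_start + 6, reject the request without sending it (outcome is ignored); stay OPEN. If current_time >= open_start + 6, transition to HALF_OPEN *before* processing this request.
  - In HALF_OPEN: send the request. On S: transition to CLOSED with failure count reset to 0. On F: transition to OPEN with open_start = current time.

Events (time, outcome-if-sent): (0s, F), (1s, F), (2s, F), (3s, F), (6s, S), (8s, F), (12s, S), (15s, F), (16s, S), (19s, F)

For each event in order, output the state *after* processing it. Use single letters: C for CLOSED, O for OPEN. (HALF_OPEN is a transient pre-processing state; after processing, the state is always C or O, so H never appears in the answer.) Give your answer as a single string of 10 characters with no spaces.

Answer: CCOOOOOOOO

Derivation:
State after each event:
  event#1 t=0s outcome=F: state=CLOSED
  event#2 t=1s outcome=F: state=CLOSED
  event#3 t=2s outcome=F: state=OPEN
  event#4 t=3s outcome=F: state=OPEN
  event#5 t=6s outcome=S: state=OPEN
  event#6 t=8s outcome=F: state=OPEN
  event#7 t=12s outcome=S: state=OPEN
  event#8 t=15s outcome=F: state=OPEN
  event#9 t=16s outcome=S: state=OPEN
  event#10 t=19s outcome=F: state=OPEN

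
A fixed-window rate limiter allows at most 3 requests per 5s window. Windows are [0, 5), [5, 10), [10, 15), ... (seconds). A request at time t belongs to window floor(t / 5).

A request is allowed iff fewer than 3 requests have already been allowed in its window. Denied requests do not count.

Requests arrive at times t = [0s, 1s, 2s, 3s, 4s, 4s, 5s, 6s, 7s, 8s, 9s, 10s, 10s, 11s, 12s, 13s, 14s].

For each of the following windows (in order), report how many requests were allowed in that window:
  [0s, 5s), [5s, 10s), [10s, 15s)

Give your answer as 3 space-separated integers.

Processing requests:
  req#1 t=0s (window 0): ALLOW
  req#2 t=1s (window 0): ALLOW
  req#3 t=2s (window 0): ALLOW
  req#4 t=3s (window 0): DENY
  req#5 t=4s (window 0): DENY
  req#6 t=4s (window 0): DENY
  req#7 t=5s (window 1): ALLOW
  req#8 t=6s (window 1): ALLOW
  req#9 t=7s (window 1): ALLOW
  req#10 t=8s (window 1): DENY
  req#11 t=9s (window 1): DENY
  req#12 t=10s (window 2): ALLOW
  req#13 t=10s (window 2): ALLOW
  req#14 t=11s (window 2): ALLOW
  req#15 t=12s (window 2): DENY
  req#16 t=13s (window 2): DENY
  req#17 t=14s (window 2): DENY

Allowed counts by window: 3 3 3

Answer: 3 3 3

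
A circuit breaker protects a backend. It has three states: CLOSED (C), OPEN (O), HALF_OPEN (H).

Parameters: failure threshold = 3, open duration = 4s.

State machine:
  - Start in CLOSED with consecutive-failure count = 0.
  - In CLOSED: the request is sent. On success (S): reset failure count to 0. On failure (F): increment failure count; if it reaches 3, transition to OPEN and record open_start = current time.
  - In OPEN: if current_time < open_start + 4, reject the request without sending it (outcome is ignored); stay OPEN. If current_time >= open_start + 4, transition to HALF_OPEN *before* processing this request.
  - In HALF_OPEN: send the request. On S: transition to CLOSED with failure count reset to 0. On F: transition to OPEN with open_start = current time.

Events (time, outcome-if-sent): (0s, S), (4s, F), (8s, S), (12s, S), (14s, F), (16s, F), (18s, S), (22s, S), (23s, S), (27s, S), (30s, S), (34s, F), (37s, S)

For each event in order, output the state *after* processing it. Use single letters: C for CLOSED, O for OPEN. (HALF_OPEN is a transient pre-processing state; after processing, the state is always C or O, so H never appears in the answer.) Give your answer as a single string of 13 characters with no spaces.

Answer: CCCCCCCCCCCCC

Derivation:
State after each event:
  event#1 t=0s outcome=S: state=CLOSED
  event#2 t=4s outcome=F: state=CLOSED
  event#3 t=8s outcome=S: state=CLOSED
  event#4 t=12s outcome=S: state=CLOSED
  event#5 t=14s outcome=F: state=CLOSED
  event#6 t=16s outcome=F: state=CLOSED
  event#7 t=18s outcome=S: state=CLOSED
  event#8 t=22s outcome=S: state=CLOSED
  event#9 t=23s outcome=S: state=CLOSED
  event#10 t=27s outcome=S: state=CLOSED
  event#11 t=30s outcome=S: state=CLOSED
  event#12 t=34s outcome=F: state=CLOSED
  event#13 t=37s outcome=S: state=CLOSED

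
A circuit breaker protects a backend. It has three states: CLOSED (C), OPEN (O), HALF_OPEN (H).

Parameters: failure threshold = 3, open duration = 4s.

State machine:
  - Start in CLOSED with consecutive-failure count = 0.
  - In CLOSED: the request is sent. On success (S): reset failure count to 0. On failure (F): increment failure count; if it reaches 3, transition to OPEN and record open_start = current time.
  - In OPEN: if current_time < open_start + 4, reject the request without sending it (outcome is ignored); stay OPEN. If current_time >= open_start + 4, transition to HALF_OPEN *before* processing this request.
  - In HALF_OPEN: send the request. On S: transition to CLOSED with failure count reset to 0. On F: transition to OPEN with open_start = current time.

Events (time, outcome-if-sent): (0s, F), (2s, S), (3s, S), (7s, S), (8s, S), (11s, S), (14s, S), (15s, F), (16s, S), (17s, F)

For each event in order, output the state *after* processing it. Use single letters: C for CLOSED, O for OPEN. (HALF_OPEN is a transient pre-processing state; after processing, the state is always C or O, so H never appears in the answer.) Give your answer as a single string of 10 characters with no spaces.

Answer: CCCCCCCCCC

Derivation:
State after each event:
  event#1 t=0s outcome=F: state=CLOSED
  event#2 t=2s outcome=S: state=CLOSED
  event#3 t=3s outcome=S: state=CLOSED
  event#4 t=7s outcome=S: state=CLOSED
  event#5 t=8s outcome=S: state=CLOSED
  event#6 t=11s outcome=S: state=CLOSED
  event#7 t=14s outcome=S: state=CLOSED
  event#8 t=15s outcome=F: state=CLOSED
  event#9 t=16s outcome=S: state=CLOSED
  event#10 t=17s outcome=F: state=CLOSED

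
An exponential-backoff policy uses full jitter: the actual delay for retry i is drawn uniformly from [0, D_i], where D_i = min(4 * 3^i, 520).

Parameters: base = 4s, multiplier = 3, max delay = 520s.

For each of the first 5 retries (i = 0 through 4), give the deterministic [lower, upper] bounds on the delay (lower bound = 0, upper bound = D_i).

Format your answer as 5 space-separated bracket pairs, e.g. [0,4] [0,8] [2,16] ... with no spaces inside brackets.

Answer: [0,4] [0,12] [0,36] [0,108] [0,324]

Derivation:
Computing bounds per retry:
  i=0: D_i=min(4*3^0,520)=4, bounds=[0,4]
  i=1: D_i=min(4*3^1,520)=12, bounds=[0,12]
  i=2: D_i=min(4*3^2,520)=36, bounds=[0,36]
  i=3: D_i=min(4*3^3,520)=108, bounds=[0,108]
  i=4: D_i=min(4*3^4,520)=324, bounds=[0,324]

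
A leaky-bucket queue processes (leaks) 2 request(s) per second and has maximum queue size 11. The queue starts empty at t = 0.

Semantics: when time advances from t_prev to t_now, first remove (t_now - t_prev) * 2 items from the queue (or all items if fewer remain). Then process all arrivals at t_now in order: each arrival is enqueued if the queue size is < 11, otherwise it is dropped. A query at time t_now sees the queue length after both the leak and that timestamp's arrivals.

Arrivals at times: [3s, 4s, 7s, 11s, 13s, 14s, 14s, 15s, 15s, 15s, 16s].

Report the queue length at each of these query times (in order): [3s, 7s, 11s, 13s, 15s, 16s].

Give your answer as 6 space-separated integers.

Answer: 1 1 1 1 3 2

Derivation:
Queue lengths at query times:
  query t=3s: backlog = 1
  query t=7s: backlog = 1
  query t=11s: backlog = 1
  query t=13s: backlog = 1
  query t=15s: backlog = 3
  query t=16s: backlog = 2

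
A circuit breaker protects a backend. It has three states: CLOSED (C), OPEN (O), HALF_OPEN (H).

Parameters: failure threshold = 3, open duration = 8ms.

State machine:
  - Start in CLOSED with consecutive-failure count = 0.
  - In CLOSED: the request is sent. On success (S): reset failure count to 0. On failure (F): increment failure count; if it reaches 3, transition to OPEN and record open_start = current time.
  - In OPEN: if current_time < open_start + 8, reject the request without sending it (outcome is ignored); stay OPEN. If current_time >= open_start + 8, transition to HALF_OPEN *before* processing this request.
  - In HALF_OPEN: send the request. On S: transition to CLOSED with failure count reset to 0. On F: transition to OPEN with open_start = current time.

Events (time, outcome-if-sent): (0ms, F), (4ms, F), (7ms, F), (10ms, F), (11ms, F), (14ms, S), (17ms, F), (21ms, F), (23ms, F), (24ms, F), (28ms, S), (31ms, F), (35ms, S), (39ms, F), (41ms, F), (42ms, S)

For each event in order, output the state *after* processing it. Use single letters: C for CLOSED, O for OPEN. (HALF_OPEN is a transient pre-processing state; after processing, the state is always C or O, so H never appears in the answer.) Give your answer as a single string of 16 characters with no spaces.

Answer: CCOOOOOOOOCCCCCC

Derivation:
State after each event:
  event#1 t=0ms outcome=F: state=CLOSED
  event#2 t=4ms outcome=F: state=CLOSED
  event#3 t=7ms outcome=F: state=OPEN
  event#4 t=10ms outcome=F: state=OPEN
  event#5 t=11ms outcome=F: state=OPEN
  event#6 t=14ms outcome=S: state=OPEN
  event#7 t=17ms outcome=F: state=OPEN
  event#8 t=21ms outcome=F: state=OPEN
  event#9 t=23ms outcome=F: state=OPEN
  event#10 t=24ms outcome=F: state=OPEN
  event#11 t=28ms outcome=S: state=CLOSED
  event#12 t=31ms outcome=F: state=CLOSED
  event#13 t=35ms outcome=S: state=CLOSED
  event#14 t=39ms outcome=F: state=CLOSED
  event#15 t=41ms outcome=F: state=CLOSED
  event#16 t=42ms outcome=S: state=CLOSED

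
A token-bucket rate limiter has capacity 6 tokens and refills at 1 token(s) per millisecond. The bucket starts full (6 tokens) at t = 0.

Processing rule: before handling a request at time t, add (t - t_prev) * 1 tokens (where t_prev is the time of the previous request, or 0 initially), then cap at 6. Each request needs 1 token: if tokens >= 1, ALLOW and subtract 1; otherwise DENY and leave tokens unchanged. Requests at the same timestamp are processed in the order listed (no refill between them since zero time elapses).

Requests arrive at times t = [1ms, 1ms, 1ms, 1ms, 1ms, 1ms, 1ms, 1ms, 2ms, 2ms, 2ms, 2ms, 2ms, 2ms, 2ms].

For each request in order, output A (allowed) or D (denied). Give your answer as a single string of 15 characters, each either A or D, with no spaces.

Simulating step by step:
  req#1 t=1ms: ALLOW
  req#2 t=1ms: ALLOW
  req#3 t=1ms: ALLOW
  req#4 t=1ms: ALLOW
  req#5 t=1ms: ALLOW
  req#6 t=1ms: ALLOW
  req#7 t=1ms: DENY
  req#8 t=1ms: DENY
  req#9 t=2ms: ALLOW
  req#10 t=2ms: DENY
  req#11 t=2ms: DENY
  req#12 t=2ms: DENY
  req#13 t=2ms: DENY
  req#14 t=2ms: DENY
  req#15 t=2ms: DENY

Answer: AAAAAADDADDDDDD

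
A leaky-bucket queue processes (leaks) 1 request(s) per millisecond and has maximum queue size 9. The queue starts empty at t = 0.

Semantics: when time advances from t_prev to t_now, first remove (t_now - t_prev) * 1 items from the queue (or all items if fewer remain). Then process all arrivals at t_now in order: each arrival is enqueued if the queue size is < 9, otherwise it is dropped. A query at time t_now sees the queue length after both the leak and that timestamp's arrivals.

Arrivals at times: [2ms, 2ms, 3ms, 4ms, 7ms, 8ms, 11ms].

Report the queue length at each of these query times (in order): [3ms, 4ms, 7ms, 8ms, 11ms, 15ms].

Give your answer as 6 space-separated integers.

Answer: 2 2 1 1 1 0

Derivation:
Queue lengths at query times:
  query t=3ms: backlog = 2
  query t=4ms: backlog = 2
  query t=7ms: backlog = 1
  query t=8ms: backlog = 1
  query t=11ms: backlog = 1
  query t=15ms: backlog = 0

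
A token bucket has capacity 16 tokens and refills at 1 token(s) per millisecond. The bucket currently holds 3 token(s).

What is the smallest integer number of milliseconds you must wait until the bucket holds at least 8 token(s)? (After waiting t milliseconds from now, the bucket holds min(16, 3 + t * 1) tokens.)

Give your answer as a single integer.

Answer: 5

Derivation:
Need 3 + t * 1 >= 8, so t >= 5/1.
Smallest integer t = ceil(5/1) = 5.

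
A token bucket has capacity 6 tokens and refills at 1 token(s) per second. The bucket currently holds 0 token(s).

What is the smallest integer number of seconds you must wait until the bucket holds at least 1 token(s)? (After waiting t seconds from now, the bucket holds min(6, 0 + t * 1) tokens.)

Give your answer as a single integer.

Need 0 + t * 1 >= 1, so t >= 1/1.
Smallest integer t = ceil(1/1) = 1.

Answer: 1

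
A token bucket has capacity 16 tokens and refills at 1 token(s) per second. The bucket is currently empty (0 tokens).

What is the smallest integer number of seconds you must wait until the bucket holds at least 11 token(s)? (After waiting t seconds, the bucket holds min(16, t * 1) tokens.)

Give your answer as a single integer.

Answer: 11

Derivation:
Need t * 1 >= 11, so t >= 11/1.
Smallest integer t = ceil(11/1) = 11.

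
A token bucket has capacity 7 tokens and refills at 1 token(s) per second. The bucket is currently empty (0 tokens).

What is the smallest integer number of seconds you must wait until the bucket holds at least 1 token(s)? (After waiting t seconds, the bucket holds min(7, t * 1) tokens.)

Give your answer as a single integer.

Need t * 1 >= 1, so t >= 1/1.
Smallest integer t = ceil(1/1) = 1.

Answer: 1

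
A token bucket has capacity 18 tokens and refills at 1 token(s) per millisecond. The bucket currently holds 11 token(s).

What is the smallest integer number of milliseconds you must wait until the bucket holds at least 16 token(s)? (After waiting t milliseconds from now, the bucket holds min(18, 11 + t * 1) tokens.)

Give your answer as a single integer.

Need 11 + t * 1 >= 16, so t >= 5/1.
Smallest integer t = ceil(5/1) = 5.

Answer: 5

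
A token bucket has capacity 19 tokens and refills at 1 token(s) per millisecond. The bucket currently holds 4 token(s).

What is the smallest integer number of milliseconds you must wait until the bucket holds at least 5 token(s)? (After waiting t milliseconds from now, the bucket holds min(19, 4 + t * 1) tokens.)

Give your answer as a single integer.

Need 4 + t * 1 >= 5, so t >= 1/1.
Smallest integer t = ceil(1/1) = 1.

Answer: 1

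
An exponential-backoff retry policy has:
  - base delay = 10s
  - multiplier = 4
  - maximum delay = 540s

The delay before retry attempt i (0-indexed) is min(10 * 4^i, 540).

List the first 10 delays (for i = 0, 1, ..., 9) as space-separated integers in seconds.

Answer: 10 40 160 540 540 540 540 540 540 540

Derivation:
Computing each delay:
  i=0: min(10*4^0, 540) = 10
  i=1: min(10*4^1, 540) = 40
  i=2: min(10*4^2, 540) = 160
  i=3: min(10*4^3, 540) = 540
  i=4: min(10*4^4, 540) = 540
  i=5: min(10*4^5, 540) = 540
  i=6: min(10*4^6, 540) = 540
  i=7: min(10*4^7, 540) = 540
  i=8: min(10*4^8, 540) = 540
  i=9: min(10*4^9, 540) = 540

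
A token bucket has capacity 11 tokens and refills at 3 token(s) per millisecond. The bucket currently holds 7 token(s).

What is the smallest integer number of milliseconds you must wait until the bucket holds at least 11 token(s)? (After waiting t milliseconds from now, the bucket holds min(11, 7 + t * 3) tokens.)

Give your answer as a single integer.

Need 7 + t * 3 >= 11, so t >= 4/3.
Smallest integer t = ceil(4/3) = 2.

Answer: 2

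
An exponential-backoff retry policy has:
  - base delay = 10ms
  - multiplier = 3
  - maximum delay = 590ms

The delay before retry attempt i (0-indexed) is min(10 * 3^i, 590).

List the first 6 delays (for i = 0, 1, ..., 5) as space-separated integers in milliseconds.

Answer: 10 30 90 270 590 590

Derivation:
Computing each delay:
  i=0: min(10*3^0, 590) = 10
  i=1: min(10*3^1, 590) = 30
  i=2: min(10*3^2, 590) = 90
  i=3: min(10*3^3, 590) = 270
  i=4: min(10*3^4, 590) = 590
  i=5: min(10*3^5, 590) = 590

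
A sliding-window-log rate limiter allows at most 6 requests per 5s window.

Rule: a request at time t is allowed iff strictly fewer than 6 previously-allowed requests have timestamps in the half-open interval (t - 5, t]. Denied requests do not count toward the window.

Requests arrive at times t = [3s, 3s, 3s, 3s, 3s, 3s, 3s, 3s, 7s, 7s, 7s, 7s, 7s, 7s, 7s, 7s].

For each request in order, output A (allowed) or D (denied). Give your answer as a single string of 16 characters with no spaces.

Tracking allowed requests in the window:
  req#1 t=3s: ALLOW
  req#2 t=3s: ALLOW
  req#3 t=3s: ALLOW
  req#4 t=3s: ALLOW
  req#5 t=3s: ALLOW
  req#6 t=3s: ALLOW
  req#7 t=3s: DENY
  req#8 t=3s: DENY
  req#9 t=7s: DENY
  req#10 t=7s: DENY
  req#11 t=7s: DENY
  req#12 t=7s: DENY
  req#13 t=7s: DENY
  req#14 t=7s: DENY
  req#15 t=7s: DENY
  req#16 t=7s: DENY

Answer: AAAAAADDDDDDDDDD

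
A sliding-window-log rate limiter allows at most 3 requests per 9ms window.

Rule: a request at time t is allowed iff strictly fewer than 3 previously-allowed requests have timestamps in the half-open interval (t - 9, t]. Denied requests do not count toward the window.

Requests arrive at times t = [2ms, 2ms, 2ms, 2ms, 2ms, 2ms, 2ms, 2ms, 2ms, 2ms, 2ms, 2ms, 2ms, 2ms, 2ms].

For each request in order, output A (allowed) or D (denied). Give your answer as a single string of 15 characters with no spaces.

Tracking allowed requests in the window:
  req#1 t=2ms: ALLOW
  req#2 t=2ms: ALLOW
  req#3 t=2ms: ALLOW
  req#4 t=2ms: DENY
  req#5 t=2ms: DENY
  req#6 t=2ms: DENY
  req#7 t=2ms: DENY
  req#8 t=2ms: DENY
  req#9 t=2ms: DENY
  req#10 t=2ms: DENY
  req#11 t=2ms: DENY
  req#12 t=2ms: DENY
  req#13 t=2ms: DENY
  req#14 t=2ms: DENY
  req#15 t=2ms: DENY

Answer: AAADDDDDDDDDDDD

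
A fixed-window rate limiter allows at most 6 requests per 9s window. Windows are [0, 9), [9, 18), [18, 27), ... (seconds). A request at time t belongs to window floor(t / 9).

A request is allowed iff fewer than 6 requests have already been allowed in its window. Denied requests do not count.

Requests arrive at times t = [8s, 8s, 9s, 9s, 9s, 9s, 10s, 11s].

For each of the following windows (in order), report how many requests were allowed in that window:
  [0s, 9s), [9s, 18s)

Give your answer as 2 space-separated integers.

Answer: 2 6

Derivation:
Processing requests:
  req#1 t=8s (window 0): ALLOW
  req#2 t=8s (window 0): ALLOW
  req#3 t=9s (window 1): ALLOW
  req#4 t=9s (window 1): ALLOW
  req#5 t=9s (window 1): ALLOW
  req#6 t=9s (window 1): ALLOW
  req#7 t=10s (window 1): ALLOW
  req#8 t=11s (window 1): ALLOW

Allowed counts by window: 2 6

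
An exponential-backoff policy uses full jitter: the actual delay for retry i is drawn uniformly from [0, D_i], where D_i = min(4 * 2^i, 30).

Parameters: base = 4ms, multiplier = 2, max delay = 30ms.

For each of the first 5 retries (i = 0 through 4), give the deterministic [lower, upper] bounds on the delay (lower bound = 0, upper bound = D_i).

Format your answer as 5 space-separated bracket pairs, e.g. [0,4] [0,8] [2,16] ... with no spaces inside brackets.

Answer: [0,4] [0,8] [0,16] [0,30] [0,30]

Derivation:
Computing bounds per retry:
  i=0: D_i=min(4*2^0,30)=4, bounds=[0,4]
  i=1: D_i=min(4*2^1,30)=8, bounds=[0,8]
  i=2: D_i=min(4*2^2,30)=16, bounds=[0,16]
  i=3: D_i=min(4*2^3,30)=30, bounds=[0,30]
  i=4: D_i=min(4*2^4,30)=30, bounds=[0,30]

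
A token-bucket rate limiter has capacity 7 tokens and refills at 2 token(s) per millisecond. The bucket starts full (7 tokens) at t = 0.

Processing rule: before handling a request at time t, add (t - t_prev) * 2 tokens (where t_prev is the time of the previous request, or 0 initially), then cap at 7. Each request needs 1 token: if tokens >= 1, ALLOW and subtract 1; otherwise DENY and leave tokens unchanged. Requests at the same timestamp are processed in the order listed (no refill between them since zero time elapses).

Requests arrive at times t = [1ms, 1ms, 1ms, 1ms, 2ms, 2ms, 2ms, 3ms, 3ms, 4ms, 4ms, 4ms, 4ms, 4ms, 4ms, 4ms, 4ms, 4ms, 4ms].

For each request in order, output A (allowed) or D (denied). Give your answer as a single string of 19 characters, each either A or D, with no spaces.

Simulating step by step:
  req#1 t=1ms: ALLOW
  req#2 t=1ms: ALLOW
  req#3 t=1ms: ALLOW
  req#4 t=1ms: ALLOW
  req#5 t=2ms: ALLOW
  req#6 t=2ms: ALLOW
  req#7 t=2ms: ALLOW
  req#8 t=3ms: ALLOW
  req#9 t=3ms: ALLOW
  req#10 t=4ms: ALLOW
  req#11 t=4ms: ALLOW
  req#12 t=4ms: ALLOW
  req#13 t=4ms: ALLOW
  req#14 t=4ms: DENY
  req#15 t=4ms: DENY
  req#16 t=4ms: DENY
  req#17 t=4ms: DENY
  req#18 t=4ms: DENY
  req#19 t=4ms: DENY

Answer: AAAAAAAAAAAAADDDDDD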